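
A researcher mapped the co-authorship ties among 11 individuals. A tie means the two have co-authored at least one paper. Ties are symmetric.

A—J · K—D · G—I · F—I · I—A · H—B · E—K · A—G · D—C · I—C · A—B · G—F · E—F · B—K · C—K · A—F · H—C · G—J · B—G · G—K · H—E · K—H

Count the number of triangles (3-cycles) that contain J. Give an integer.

1

J's neighbors: A and G.
Neighbor pairs that are themselves tied: J–A–G. Each forms one triangle with J, for 1 in total.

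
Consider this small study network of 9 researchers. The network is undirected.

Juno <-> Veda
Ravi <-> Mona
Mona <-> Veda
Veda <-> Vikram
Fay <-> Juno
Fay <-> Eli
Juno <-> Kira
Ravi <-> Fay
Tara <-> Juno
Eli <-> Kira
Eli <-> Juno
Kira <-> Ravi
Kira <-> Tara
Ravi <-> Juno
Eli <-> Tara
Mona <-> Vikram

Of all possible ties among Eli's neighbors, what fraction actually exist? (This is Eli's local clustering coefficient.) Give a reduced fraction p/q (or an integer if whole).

Eli's neighbors: Fay, Juno, Kira, and Tara (k = 4).
Possible neighbor pairs: C(4,2) = 6. Edges among them: Fay–Juno, Juno–Kira, Juno–Tara, Kira–Tara → e = 4.
Clustering(Eli) = 4/6 = 2/3.

2/3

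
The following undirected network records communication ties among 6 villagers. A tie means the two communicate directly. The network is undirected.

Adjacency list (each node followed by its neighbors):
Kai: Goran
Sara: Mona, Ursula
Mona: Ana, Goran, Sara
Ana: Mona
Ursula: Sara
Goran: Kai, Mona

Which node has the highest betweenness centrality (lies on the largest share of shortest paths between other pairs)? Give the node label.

Unnormalized betweenness of each node: Ana:0, Goran:4, Kai:0, Mona:8, Sara:4, Ursula:0.
Mona has the largest value, 8, making it the main broker — the node through which the most shortest paths run.

Mona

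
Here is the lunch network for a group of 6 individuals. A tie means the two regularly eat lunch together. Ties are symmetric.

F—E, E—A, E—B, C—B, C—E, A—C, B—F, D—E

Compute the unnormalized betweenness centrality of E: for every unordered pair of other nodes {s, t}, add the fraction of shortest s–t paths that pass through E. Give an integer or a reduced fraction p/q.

6

Pairs whose geodesics pass through E — D–B: 1; D–F: 1; D–A: 1; D–C: 1; B–A: 1/2; F–A: 1; F–C: 1/2.
All other pairs contribute 0.
Summing the contributions gives betweenness(E) = 6.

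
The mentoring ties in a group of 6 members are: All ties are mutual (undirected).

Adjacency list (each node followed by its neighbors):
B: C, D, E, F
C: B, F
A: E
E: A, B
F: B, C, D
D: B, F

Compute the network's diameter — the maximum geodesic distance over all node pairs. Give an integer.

Eccentricity of each node (its greatest distance to any other): A:3, B:2, C:3, D:3, E:2, F:3.
The maximum eccentricity is 3, realized for instance by the pair F–A via F – B – E – A. So the diameter is 3.

3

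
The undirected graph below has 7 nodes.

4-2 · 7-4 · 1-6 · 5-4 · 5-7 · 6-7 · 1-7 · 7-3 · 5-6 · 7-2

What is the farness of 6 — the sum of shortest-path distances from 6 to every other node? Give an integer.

Distances from 6: 1:1, 2:2, 3:2, 4:2, 5:1, 7:1.
Sum = 1 + 2 + 2 + 2 + 1 + 1 = 9.

9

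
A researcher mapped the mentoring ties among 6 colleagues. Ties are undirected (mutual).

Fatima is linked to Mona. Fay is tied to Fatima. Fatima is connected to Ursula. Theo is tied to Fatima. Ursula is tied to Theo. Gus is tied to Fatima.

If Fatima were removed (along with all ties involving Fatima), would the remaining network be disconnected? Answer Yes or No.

Removing Fatima leaves {Mona} with no path to {Fay}, so the network splits into 4 components. Fatima is a cut vertex.

Yes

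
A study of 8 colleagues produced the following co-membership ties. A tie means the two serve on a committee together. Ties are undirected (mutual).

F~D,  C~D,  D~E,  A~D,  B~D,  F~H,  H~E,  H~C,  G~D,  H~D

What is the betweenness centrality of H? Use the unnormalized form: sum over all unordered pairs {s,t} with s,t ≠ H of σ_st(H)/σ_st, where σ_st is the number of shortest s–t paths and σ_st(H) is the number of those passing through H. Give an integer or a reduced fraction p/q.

3/2

Pairs whose geodesics pass through H — E–C: 1/2; E–F: 1/2; C–F: 1/2.
All other pairs contribute 0.
Summing the contributions gives betweenness(H) = 3/2.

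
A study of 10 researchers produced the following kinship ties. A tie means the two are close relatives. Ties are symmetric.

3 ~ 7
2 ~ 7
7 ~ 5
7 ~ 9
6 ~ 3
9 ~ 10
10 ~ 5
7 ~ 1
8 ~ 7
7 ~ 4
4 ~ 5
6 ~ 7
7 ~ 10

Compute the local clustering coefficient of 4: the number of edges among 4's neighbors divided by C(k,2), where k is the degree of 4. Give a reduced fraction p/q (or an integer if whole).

1

4's neighbors: 5 and 7 (k = 2).
Possible neighbor pairs: C(2,2) = 1. Edges among them: 5–7 → e = 1.
Clustering(4) = 1/1.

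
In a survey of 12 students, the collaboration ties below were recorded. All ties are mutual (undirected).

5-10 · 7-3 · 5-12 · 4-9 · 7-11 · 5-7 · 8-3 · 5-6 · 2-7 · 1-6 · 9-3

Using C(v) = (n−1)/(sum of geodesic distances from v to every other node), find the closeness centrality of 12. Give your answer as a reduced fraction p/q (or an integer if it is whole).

Distances from 12: 1:3, 2:3, 3:3, 4:5, 5:1, 6:2, 7:2, 8:4, 9:4, 10:2, 11:3. Sum = 32.
n = 12, so closeness = 11/32.

11/32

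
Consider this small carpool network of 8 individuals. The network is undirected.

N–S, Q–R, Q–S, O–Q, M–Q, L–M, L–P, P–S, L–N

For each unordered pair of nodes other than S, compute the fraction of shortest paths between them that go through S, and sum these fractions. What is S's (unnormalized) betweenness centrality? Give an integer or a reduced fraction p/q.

Pairs whose geodesics pass through S — Q–N: 1; Q–P: 1; O–N: 1; O–P: 1; N–P: 1/2; N–R: 1; P–R: 1.
All other pairs contribute 0.
Summing the contributions gives betweenness(S) = 13/2.

13/2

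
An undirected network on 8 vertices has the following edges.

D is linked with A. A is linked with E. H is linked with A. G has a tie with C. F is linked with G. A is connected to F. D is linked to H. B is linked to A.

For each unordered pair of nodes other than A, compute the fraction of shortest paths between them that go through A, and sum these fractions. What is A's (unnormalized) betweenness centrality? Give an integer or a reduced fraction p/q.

17

Pairs whose geodesics pass through A — G–B: 1; G–E: 1; G–H: 1; G–D: 1; B–C: 1; B–E: 1; B–H: 1; B–D: 1; B–F: 1; C–E: 1; C–H: 1; C–D: 1; E–H: 1; E–D: 1 … (+3 more pairs).
All other pairs contribute 0.
Summing the contributions gives betweenness(A) = 17.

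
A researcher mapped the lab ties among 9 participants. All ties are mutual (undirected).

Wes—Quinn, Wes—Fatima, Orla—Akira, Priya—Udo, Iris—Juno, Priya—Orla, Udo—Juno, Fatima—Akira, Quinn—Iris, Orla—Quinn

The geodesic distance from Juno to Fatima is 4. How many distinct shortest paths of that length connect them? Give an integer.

1

The shortest distance is 4, and the only length-4 path is Juno–Iris–Quinn–Wes–Fatima. So there is exactly 1 shortest path.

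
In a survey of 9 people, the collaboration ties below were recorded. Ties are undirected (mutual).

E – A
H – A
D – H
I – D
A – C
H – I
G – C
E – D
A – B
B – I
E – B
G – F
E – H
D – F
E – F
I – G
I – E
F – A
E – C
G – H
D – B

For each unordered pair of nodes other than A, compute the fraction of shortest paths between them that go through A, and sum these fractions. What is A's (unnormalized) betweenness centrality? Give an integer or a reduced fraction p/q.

2

Pairs whose geodesics pass through A — F–B: 1/3; F–H: 1/4; F–C: 1/3; B–H: 1/4; B–C: 1/2; H–C: 1/3.
All other pairs contribute 0.
Summing the contributions gives betweenness(A) = 2.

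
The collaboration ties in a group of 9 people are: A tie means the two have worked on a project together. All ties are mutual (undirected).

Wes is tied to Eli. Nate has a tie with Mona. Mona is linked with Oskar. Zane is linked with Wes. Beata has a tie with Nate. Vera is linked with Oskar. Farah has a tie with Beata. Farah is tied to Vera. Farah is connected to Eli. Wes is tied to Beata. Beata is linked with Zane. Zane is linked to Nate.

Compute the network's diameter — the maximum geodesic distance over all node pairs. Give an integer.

Eccentricity of each node (its greatest distance to any other): Beata:3, Eli:4, Farah:3, Mona:4, Nate:3, Oskar:4, Vera:3, Wes:4, Zane:3.
The maximum eccentricity is 4, realized for instance by the pair Eli–Mona via Eli – Farah – Beata – Nate – Mona. So the diameter is 4.

4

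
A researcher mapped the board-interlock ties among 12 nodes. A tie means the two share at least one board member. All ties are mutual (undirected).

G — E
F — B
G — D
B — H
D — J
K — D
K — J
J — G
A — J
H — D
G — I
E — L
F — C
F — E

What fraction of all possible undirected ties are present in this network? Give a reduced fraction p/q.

There are 14 edges and 12 nodes, so the maximum possible is C(12,2) = 66.
Density = 14/66 = 7/33.

7/33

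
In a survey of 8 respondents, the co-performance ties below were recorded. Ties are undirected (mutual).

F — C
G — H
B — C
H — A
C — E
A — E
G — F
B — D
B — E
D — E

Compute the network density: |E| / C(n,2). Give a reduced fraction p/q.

There are 10 edges and 8 nodes, so the maximum possible is C(8,2) = 28.
Density = 10/28 = 5/14.

5/14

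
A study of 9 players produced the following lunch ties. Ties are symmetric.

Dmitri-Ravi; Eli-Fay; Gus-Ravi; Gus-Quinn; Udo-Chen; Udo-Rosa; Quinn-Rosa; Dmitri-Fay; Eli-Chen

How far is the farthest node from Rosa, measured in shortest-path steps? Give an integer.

Distances from Rosa: Chen:2, Dmitri:4, Eli:3, Fay:4, Gus:2, Quinn:1, Ravi:3, Udo:1.
The largest is 4 (to Fay and Dmitri), so the eccentricity of Rosa is 4.

4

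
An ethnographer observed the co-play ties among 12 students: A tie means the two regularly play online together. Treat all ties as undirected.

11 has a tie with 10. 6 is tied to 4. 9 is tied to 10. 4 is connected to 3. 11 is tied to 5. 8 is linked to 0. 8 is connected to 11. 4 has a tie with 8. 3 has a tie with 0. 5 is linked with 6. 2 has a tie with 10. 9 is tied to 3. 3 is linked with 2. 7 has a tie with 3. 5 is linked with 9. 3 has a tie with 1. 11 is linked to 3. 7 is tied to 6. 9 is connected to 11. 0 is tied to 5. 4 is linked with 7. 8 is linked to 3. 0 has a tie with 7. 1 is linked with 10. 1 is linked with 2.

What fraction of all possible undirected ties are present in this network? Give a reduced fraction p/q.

There are 25 edges and 12 nodes, so the maximum possible is C(12,2) = 66.
Density = 25/66.

25/66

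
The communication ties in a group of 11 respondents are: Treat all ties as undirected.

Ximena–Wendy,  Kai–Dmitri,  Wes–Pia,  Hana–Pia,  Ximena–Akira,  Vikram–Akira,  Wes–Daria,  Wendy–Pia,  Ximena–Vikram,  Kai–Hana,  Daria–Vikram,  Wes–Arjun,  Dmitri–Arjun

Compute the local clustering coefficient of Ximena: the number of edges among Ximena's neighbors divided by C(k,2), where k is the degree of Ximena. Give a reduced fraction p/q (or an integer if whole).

1/3

Ximena's neighbors: Akira, Vikram, and Wendy (k = 3).
Possible neighbor pairs: C(3,2) = 3. Edges among them: Akira–Vikram → e = 1.
Clustering(Ximena) = 1/3.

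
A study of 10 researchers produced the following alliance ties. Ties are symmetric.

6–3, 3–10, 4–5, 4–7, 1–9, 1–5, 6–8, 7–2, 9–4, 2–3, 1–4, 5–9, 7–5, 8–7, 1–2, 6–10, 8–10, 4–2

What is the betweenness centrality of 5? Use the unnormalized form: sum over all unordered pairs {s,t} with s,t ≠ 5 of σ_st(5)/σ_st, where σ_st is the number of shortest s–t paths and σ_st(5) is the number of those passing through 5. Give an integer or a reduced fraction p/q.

13/6

Pairs whose geodesics pass through 5 — 9–7: 1/2; 9–10: 1/4; 9–8: 1/2; 9–6: 1/4; 7–1: 1/3; 1–8: 1/3.
All other pairs contribute 0.
Summing the contributions gives betweenness(5) = 13/6.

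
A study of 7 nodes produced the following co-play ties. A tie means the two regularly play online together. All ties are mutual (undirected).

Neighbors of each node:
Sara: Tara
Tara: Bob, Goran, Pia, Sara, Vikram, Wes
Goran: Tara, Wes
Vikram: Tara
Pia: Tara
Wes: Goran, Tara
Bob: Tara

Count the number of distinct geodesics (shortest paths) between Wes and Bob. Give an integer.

1

The shortest distance is 2, and the only length-2 path is Wes–Tara–Bob. So there is exactly 1 shortest path.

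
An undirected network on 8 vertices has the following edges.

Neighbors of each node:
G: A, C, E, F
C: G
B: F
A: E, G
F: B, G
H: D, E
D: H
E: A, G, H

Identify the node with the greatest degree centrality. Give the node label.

Degrees — A:2, B:1, C:1, D:1, E:3, F:2, G:4, H:2.
The maximum is 4, attained only by G.

G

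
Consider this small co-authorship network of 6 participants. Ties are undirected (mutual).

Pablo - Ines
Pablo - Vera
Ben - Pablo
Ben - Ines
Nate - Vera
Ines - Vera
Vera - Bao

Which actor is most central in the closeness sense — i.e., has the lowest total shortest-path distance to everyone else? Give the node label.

Farness (sum of distances to all others) for each node — Bao:10, Ben:10, Ines:7, Nate:10, Pablo:7, Vera:6.
The smallest farness is 6, for Vera, so Vera has the highest closeness.

Vera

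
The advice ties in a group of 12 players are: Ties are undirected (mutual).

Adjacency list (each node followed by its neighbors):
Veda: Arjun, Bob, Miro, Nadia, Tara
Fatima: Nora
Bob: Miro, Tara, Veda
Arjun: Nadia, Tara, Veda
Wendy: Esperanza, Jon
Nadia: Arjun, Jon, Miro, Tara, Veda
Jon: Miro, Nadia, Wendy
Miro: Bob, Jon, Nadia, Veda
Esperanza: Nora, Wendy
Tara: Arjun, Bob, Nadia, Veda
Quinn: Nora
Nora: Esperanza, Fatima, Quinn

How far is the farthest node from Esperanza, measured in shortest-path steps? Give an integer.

Distances from Esperanza: Arjun:4, Bob:4, Fatima:2, Jon:2, Miro:3, Nadia:3, Nora:1, Quinn:2, Tara:4, Veda:4, Wendy:1.
The largest is 4 (to Veda, Bob, Arjun, and Tara), so the eccentricity of Esperanza is 4.

4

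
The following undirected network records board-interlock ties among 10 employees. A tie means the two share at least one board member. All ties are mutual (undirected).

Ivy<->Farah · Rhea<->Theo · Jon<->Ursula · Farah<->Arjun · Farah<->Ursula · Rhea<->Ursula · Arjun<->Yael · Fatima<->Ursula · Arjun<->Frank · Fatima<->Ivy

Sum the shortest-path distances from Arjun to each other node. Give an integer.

20

Distances from Arjun: Farah:1, Fatima:3, Frank:1, Ivy:2, Jon:3, Rhea:3, Theo:4, Ursula:2, Yael:1.
Sum = 1 + 3 + 1 + 2 + 3 + 3 + 4 + 2 + 1 = 20.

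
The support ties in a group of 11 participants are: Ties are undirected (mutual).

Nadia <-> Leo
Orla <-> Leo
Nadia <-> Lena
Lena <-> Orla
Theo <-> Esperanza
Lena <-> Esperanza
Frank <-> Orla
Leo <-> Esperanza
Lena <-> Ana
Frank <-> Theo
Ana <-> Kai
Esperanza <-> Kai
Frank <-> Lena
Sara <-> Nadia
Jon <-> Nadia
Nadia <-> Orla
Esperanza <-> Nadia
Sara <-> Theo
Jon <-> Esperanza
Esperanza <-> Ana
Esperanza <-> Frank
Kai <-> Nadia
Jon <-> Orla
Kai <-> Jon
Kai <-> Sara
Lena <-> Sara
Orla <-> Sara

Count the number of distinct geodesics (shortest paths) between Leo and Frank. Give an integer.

The shortest distance is 2. The length-2 paths are: Leo–Orla–Frank; Leo–Esperanza–Frank.
That gives 2 distinct shortest paths.

2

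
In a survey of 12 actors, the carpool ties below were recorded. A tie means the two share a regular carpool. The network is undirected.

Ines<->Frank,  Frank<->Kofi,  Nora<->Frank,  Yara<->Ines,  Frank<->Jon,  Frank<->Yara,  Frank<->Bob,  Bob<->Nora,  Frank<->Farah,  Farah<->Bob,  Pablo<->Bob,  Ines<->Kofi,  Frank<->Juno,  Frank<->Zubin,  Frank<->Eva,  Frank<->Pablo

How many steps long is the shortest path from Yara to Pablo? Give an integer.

2

One shortest route is Yara – Frank – Pablo, which uses 2 edges, and Yara and Pablo are not directly tied, so nothing shorter exists. So d(Yara,Pablo) = 2.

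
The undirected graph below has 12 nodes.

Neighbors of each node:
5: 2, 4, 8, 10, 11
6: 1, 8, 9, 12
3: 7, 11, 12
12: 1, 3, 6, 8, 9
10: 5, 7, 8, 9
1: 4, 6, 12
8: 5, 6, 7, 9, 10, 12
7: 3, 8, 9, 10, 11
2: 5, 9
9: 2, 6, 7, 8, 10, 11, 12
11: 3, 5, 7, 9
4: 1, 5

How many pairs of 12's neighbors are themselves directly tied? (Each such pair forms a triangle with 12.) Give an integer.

12's neighbors: 1, 3, 6, 8, and 9.
Neighbor pairs that are themselves tied: 12–1–6; 12–6–8; 12–6–9; 12–8–9. Each forms one triangle with 12, for 4 in total.

4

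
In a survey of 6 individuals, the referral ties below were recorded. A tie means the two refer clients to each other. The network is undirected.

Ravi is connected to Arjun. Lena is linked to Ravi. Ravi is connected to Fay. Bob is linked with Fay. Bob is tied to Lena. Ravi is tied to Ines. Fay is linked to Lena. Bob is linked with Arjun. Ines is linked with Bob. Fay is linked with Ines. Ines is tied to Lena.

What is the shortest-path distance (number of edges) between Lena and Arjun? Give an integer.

One shortest route is Lena – Ravi – Arjun, which uses 2 edges, and Lena and Arjun are not directly tied, so nothing shorter exists. So d(Lena,Arjun) = 2.

2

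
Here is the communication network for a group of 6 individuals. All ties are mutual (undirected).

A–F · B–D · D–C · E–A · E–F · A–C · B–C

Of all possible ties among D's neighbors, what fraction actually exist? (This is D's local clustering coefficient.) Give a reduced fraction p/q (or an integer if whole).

1

D's neighbors: B and C (k = 2).
Possible neighbor pairs: C(2,2) = 1. Edges among them: B–C → e = 1.
Clustering(D) = 1/1.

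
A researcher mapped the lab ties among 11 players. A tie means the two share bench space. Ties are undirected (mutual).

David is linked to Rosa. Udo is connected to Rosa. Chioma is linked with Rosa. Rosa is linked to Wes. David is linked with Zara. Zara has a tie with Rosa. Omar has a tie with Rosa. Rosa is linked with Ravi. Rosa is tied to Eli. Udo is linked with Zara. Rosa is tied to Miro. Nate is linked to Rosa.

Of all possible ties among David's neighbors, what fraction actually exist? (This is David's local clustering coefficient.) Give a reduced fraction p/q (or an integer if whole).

1

David's neighbors: Rosa and Zara (k = 2).
Possible neighbor pairs: C(2,2) = 1. Edges among them: Rosa–Zara → e = 1.
Clustering(David) = 1/1.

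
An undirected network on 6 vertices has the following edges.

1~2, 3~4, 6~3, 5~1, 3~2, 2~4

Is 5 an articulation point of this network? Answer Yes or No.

No

Even without 5, every remaining node can still reach every other (the residual graph is connected), so 5 is not a cut vertex.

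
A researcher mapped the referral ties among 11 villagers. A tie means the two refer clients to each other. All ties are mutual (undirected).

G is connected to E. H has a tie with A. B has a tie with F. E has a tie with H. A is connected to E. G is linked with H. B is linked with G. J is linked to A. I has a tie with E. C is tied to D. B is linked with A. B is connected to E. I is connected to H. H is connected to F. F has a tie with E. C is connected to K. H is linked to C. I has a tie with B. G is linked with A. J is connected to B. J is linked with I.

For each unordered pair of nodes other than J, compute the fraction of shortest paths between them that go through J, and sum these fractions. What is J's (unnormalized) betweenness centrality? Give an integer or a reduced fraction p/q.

Pairs whose geodesics pass through J — A–I: 1/4.
All other pairs contribute 0.
Summing the contributions gives betweenness(J) = 1/4.

1/4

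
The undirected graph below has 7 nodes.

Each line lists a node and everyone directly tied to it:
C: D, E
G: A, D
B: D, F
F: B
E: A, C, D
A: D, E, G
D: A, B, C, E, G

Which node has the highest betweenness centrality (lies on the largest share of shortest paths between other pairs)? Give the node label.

D

Unnormalized betweenness of each node: A:1/2, B:5, C:0, D:10, E:1/2, F:0, G:0.
D has the largest value, 10, making it the main broker — the node through which the most shortest paths run.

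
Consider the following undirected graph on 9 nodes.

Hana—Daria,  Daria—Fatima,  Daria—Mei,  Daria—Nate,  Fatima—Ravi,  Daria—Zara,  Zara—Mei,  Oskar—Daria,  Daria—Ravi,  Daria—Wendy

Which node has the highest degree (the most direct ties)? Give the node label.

Daria

Degrees — Daria:8, Fatima:2, Hana:1, Mei:2, Nate:1, Oskar:1, Ravi:2, Wendy:1, Zara:2.
The maximum is 8, attained only by Daria.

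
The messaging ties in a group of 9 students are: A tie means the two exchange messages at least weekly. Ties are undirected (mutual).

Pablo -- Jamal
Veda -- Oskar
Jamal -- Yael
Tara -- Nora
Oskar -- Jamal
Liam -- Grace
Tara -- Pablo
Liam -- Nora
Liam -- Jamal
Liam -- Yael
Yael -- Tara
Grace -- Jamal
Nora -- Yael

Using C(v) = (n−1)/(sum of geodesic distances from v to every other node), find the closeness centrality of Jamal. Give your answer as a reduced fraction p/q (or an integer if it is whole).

Distances from Jamal: Grace:1, Liam:1, Nora:2, Oskar:1, Pablo:1, Tara:2, Veda:2, Yael:1. Sum = 11.
n = 9, so closeness = 8/11.

8/11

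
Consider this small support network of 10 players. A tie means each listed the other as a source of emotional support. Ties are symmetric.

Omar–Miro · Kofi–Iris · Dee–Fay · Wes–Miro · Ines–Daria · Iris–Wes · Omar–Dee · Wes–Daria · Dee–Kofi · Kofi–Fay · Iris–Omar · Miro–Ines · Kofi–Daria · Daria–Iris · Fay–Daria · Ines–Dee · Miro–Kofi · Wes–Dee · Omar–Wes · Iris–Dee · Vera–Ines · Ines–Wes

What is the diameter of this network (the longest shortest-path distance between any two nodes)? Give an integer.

Eccentricity of each node (its greatest distance to any other): Daria:2, Dee:2, Fay:3, Ines:2, Iris:3, Kofi:3, Miro:2, Omar:3, Vera:3, Wes:2.
The maximum eccentricity is 3, realized for instance by the pair Fay–Vera via Fay – Daria – Ines – Vera. So the diameter is 3.

3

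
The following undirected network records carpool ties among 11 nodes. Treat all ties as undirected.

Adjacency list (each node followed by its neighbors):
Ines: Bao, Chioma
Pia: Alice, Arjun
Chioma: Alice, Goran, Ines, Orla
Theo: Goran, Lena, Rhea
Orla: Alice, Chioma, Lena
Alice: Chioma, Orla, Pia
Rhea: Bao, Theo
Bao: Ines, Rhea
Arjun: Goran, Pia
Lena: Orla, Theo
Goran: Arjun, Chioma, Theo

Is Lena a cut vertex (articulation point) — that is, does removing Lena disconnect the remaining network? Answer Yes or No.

No

Even without Lena, every remaining node can still reach every other (the residual graph is connected), so Lena is not a cut vertex.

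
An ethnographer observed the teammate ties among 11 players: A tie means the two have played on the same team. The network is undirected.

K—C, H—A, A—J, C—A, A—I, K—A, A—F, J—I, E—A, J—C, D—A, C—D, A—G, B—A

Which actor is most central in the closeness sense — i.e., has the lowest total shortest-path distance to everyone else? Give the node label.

Farness (sum of distances to all others) for each node — A:10, B:19, C:16, D:18, E:19, F:19, G:19, H:19, I:18, J:17, K:18.
The smallest farness is 10, for A, so A has the highest closeness.

A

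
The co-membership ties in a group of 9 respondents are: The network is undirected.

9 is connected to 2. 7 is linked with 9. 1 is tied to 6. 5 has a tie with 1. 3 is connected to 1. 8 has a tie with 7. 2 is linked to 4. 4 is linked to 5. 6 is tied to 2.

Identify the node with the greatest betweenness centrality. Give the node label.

2

Unnormalized betweenness of each node: 1:8, 2:16, 3:0, 4:4, 5:2, 6:8, 7:7, 8:0, 9:12.
2 has the largest value, 16, making it the main broker — the node through which the most shortest paths run.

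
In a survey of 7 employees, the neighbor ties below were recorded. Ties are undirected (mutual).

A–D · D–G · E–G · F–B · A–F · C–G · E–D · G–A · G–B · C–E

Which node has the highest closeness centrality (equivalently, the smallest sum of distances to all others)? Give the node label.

G

Farness (sum of distances to all others) for each node — A:9, B:10, C:11, D:9, E:10, F:12, G:7.
The smallest farness is 7, for G, so G has the highest closeness.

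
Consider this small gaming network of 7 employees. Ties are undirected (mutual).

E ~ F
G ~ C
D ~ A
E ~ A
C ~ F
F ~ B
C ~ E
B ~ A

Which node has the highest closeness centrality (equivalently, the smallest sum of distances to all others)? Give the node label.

Farness (sum of distances to all others) for each node — A:10, B:11, C:10, D:15, E:9, F:10, G:15.
The smallest farness is 9, for E, so E has the highest closeness.

E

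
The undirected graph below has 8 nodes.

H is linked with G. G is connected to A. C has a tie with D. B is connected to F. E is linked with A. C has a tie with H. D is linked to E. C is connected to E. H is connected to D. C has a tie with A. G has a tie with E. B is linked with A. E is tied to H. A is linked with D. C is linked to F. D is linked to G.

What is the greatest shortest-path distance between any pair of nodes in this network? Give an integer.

3

Eccentricity of each node (its greatest distance to any other): A:2, B:3, C:2, D:2, E:2, F:3, G:3, H:3.
The maximum eccentricity is 3, realized for instance by the pair G–F via G – A – C – F. So the diameter is 3.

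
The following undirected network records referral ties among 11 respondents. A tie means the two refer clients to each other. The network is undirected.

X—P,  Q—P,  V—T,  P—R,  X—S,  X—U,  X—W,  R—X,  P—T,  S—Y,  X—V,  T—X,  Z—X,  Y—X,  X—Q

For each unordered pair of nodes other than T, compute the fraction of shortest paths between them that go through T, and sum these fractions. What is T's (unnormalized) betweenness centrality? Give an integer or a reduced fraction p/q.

1/2

Pairs whose geodesics pass through T — V–P: 1/2.
All other pairs contribute 0.
Summing the contributions gives betweenness(T) = 1/2.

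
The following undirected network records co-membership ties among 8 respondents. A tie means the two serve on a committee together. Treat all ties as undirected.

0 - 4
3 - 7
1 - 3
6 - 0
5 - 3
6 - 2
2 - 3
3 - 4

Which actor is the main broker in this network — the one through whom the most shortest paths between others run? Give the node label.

Unnormalized betweenness of each node: 0:1, 1:0, 2:4, 3:16, 4:4, 5:0, 6:1, 7:0.
3 has the largest value, 16, making it the main broker — the node through which the most shortest paths run.

3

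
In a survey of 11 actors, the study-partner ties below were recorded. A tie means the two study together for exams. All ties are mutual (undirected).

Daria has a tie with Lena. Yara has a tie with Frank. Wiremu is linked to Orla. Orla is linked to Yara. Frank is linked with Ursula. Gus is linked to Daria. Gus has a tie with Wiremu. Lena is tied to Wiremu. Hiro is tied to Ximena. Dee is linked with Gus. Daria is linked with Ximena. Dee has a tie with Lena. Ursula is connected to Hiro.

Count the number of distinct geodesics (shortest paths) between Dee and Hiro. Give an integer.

2

The shortest distance is 4. The length-4 paths are: Dee–Lena–Daria–Ximena–Hiro; Dee–Gus–Daria–Ximena–Hiro.
That gives 2 distinct shortest paths.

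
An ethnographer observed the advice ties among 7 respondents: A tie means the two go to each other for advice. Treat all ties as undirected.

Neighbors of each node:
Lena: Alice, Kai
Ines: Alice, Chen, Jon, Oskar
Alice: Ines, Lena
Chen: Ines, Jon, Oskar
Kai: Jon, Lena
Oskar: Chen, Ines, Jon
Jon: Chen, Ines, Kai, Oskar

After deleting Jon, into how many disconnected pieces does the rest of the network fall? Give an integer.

1

Jon's neighbors (Chen, Ines, Kai, and Oskar) remain reachable from one another through other ties, so the rest of the network stays in one piece.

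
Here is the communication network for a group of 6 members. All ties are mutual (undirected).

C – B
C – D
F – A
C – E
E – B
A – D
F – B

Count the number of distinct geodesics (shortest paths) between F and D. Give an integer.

1

The shortest distance is 2, and the only length-2 path is F–A–D. So there is exactly 1 shortest path.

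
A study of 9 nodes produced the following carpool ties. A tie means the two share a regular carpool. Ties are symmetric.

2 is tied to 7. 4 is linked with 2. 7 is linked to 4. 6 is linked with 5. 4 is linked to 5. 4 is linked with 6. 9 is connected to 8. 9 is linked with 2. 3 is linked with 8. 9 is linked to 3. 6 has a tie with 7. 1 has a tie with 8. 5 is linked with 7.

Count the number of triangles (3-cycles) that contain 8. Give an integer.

8's neighbors: 1, 3, and 9.
Neighbor pairs that are themselves tied: 8–3–9. Each forms one triangle with 8, for 1 in total.

1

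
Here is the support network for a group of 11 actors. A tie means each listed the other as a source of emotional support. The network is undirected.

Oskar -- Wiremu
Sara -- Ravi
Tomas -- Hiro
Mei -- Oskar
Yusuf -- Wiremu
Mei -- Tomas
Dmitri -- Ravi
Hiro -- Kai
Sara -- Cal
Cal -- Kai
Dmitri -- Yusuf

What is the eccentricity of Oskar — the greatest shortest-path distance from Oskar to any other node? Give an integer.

5

Distances from Oskar: Cal:5, Dmitri:3, Hiro:3, Kai:4, Mei:1, Ravi:4, Sara:5, Tomas:2, Wiremu:1, Yusuf:2.
The largest is 5 (to Sara and Cal), so the eccentricity of Oskar is 5.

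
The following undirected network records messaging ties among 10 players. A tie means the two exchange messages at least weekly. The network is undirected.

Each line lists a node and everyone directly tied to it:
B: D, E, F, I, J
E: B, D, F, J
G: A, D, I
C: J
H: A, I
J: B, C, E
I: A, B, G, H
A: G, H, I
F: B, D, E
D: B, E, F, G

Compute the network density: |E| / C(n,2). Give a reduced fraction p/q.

There are 16 edges and 10 nodes, so the maximum possible is C(10,2) = 45.
Density = 16/45.

16/45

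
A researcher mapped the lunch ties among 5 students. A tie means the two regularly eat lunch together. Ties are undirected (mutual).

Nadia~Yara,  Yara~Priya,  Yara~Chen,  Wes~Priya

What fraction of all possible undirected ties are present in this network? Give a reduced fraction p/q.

2/5

There are 4 edges and 5 nodes, so the maximum possible is C(5,2) = 10.
Density = 4/10 = 2/5.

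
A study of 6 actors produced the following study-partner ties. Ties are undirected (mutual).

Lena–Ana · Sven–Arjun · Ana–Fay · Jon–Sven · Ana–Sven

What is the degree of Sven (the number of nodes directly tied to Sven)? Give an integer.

3

Sven is directly tied to Ana, Arjun, and Jon. That is 3 neighbors, so the degree of Sven is 3.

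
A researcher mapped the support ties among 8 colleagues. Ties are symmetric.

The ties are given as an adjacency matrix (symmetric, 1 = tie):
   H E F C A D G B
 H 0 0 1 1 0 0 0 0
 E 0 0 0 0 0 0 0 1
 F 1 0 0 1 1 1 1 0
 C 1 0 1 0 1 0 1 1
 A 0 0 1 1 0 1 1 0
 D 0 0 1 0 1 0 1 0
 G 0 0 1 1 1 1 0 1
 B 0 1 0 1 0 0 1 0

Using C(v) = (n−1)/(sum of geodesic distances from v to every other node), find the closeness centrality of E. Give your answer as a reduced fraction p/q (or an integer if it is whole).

Distances from E: A:3, B:1, C:2, D:3, F:3, G:2, H:3. Sum = 17.
n = 8, so closeness = 7/17.

7/17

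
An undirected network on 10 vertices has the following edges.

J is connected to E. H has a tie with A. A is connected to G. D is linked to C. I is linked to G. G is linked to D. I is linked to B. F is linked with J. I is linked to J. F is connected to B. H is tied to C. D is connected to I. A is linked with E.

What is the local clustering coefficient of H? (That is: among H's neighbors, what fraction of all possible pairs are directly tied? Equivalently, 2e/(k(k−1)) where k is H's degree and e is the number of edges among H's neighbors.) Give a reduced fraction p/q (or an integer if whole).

H's neighbors: A and C (k = 2).
Possible neighbor pairs: C(2,2) = 1. Edges among them: none → e = 0.
Clustering(H) = 0/1.

0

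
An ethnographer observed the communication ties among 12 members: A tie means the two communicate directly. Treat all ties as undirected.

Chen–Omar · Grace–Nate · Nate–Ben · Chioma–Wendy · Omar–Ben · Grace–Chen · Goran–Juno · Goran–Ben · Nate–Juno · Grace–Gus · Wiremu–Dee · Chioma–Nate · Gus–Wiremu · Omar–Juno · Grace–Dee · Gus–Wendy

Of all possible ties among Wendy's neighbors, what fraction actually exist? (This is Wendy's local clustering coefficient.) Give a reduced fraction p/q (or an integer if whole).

Wendy's neighbors: Chioma and Gus (k = 2).
Possible neighbor pairs: C(2,2) = 1. Edges among them: none → e = 0.
Clustering(Wendy) = 0/1.

0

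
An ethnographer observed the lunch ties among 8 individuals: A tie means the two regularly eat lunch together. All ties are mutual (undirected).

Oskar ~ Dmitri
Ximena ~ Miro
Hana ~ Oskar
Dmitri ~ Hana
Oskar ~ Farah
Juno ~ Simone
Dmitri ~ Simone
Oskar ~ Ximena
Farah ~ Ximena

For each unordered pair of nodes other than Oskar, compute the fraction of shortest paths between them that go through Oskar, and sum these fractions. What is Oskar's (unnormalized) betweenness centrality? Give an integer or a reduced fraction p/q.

Pairs whose geodesics pass through Oskar — Simone–Miro: 1; Simone–Ximena: 1; Simone–Farah: 1; Juno–Miro: 1; Juno–Ximena: 1; Juno–Farah: 1; Hana–Miro: 1; Hana–Ximena: 1; Hana–Farah: 1; Dmitri–Miro: 1; Dmitri–Ximena: 1; Dmitri–Farah: 1.
All other pairs contribute 0.
Summing the contributions gives betweenness(Oskar) = 12.

12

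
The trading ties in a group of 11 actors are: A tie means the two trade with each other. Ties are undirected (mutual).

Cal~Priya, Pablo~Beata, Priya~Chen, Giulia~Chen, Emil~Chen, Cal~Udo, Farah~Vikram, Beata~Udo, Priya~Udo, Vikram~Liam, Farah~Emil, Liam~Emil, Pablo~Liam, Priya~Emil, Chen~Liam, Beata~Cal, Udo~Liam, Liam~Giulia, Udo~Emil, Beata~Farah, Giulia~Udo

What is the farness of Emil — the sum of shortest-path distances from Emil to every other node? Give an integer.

15

Distances from Emil: Beata:2, Cal:2, Chen:1, Farah:1, Giulia:2, Liam:1, Pablo:2, Priya:1, Udo:1, Vikram:2.
Sum = 2 + 2 + 1 + 1 + 2 + 1 + 2 + 1 + 1 + 2 = 15.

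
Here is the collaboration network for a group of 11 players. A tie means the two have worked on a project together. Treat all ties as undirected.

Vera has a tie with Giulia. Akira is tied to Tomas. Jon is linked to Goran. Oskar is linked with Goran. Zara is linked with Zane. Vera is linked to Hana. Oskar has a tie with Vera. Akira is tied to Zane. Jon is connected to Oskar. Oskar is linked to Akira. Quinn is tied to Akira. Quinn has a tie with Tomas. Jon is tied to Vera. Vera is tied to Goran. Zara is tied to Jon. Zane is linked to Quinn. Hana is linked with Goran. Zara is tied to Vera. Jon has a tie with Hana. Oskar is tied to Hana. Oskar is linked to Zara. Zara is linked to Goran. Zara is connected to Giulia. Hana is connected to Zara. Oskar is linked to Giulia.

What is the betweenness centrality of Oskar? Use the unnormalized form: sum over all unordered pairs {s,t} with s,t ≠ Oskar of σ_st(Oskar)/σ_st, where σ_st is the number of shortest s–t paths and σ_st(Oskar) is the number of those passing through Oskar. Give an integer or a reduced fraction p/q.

43/3

Pairs whose geodesics pass through Oskar — Hana–Giulia: 1/3; Hana–Quinn: 1/2; Hana–Tomas: 1; Hana–Akira: 1; Vera–Quinn: 1/2; Vera–Tomas: 1; Vera–Akira: 1; Jon–Giulia: 1/3; Jon–Quinn: 1/2; Jon–Tomas: 1; Jon–Akira: 1; Zara–Tomas: 1/3; Zara–Akira: 1/2; Goran–Giulia: 1/3 … (+6 more pairs).
All other pairs contribute 0.
Summing the contributions gives betweenness(Oskar) = 43/3.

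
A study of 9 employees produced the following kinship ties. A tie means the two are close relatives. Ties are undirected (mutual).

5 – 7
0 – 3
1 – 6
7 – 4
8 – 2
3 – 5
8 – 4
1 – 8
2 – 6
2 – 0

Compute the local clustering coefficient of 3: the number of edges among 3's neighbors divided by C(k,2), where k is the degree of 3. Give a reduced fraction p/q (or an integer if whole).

0

3's neighbors: 0 and 5 (k = 2).
Possible neighbor pairs: C(2,2) = 1. Edges among them: none → e = 0.
Clustering(3) = 0/1.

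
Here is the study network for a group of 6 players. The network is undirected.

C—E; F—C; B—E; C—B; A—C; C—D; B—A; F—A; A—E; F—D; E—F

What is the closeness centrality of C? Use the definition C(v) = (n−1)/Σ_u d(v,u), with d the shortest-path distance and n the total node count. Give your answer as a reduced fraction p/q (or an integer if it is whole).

Distances from C: A:1, B:1, D:1, E:1, F:1. Sum = 5.
n = 6, so closeness = 5/5 = 1.

1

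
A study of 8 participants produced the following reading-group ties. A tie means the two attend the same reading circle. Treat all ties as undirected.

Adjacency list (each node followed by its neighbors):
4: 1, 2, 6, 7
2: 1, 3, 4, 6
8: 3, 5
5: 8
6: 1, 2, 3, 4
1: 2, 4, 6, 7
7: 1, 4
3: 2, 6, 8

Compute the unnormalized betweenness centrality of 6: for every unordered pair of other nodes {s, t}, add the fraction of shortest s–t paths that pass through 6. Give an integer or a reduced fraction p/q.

Pairs whose geodesics pass through 6 — 4–3: 1/2; 4–8: 1/2; 4–5: 1/2; 7–3: 2/4; 7–8: 2/4; 7–5: 2/4; 1–3: 1/2; 1–8: 1/2; 1–5: 1/2.
All other pairs contribute 0.
Summing the contributions gives betweenness(6) = 9/2.

9/2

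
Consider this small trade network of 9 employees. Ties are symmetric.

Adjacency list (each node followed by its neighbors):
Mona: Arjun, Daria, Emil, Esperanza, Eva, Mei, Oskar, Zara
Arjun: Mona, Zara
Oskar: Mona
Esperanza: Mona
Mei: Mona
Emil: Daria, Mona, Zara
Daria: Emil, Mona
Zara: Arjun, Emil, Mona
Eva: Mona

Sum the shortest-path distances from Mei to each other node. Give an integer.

Distances from Mei: Arjun:2, Daria:2, Emil:2, Esperanza:2, Eva:2, Mona:1, Oskar:2, Zara:2.
Sum = 2 + 2 + 2 + 2 + 2 + 1 + 2 + 2 = 15.

15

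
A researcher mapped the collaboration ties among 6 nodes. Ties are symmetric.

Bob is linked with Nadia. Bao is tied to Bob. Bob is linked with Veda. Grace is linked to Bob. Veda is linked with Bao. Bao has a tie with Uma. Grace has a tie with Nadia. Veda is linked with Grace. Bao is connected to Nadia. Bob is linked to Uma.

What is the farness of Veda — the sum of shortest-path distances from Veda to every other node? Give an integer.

Distances from Veda: Bao:1, Bob:1, Grace:1, Nadia:2, Uma:2.
Sum = 1 + 1 + 1 + 2 + 2 = 7.

7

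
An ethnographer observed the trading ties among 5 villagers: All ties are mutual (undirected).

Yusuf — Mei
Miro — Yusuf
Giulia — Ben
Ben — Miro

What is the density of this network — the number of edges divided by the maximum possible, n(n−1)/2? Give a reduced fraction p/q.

There are 4 edges and 5 nodes, so the maximum possible is C(5,2) = 10.
Density = 4/10 = 2/5.

2/5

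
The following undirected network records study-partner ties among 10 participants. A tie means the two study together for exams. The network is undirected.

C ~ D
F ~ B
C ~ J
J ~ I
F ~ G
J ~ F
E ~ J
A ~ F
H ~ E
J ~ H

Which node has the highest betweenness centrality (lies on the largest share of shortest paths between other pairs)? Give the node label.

J

Unnormalized betweenness of each node: A:0, B:0, C:8, D:0, E:0, F:21, G:0, H:0, I:0, J:28.
J has the largest value, 28, making it the main broker — the node through which the most shortest paths run.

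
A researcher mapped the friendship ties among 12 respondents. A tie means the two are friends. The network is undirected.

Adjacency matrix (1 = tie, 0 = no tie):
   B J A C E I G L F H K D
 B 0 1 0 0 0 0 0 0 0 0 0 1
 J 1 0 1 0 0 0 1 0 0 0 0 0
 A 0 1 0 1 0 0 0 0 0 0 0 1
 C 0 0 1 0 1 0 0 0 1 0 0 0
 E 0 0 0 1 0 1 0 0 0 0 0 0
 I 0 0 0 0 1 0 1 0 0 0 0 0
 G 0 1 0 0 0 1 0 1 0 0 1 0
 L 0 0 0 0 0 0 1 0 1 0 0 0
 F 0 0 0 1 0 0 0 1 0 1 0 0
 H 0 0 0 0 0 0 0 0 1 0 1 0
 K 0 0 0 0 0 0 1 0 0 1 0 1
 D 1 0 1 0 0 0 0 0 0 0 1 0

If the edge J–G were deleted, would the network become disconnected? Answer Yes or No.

No

Even without that edge, J still reaches G via J – B – D – K – G, so the network stays connected. Not a bridge.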